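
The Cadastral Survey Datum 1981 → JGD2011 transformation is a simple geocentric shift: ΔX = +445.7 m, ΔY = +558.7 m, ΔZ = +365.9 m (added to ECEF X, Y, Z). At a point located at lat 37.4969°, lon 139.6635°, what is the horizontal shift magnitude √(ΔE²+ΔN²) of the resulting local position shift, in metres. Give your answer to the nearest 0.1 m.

At φ = 37.4969°, λ = 139.6635°: sin φ = 0.608719, cos φ = 0.793386, sin λ = 0.647276, cos λ = -0.762256.
ΔE = −sin λ·ΔX + cos λ·ΔY = −(0.647276)·(445.7) + (-0.762256)·(558.7) = -714.36 m.
ΔN = −sin φ cos λ·ΔX − sin φ sin λ·ΔY + cos φ·ΔZ = −(0.608719)(-0.762256)(445.7) − (0.608719)(0.647276)(558.7) + (0.793386)(365.9) = 276.97 m.
Horizontal magnitude = √(ΔE² + ΔN²) = √((-714.36)² + 276.97²) = 766.18 m.

766.2 m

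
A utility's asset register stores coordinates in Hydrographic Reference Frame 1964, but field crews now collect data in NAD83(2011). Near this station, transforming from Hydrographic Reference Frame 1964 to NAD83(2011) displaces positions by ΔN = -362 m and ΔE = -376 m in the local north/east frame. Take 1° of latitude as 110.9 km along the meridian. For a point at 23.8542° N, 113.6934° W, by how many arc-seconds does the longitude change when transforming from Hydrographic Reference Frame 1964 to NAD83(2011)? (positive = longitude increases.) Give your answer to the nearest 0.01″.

At latitude 23.8542°, cos φ = 0.914578.
1° of longitude at this latitude = 110.9 × cos φ = 101.43 km, so Δλ = -376.0 / 101426.6 = -0.0037071° = -13.346″.

Δλ = -13.35″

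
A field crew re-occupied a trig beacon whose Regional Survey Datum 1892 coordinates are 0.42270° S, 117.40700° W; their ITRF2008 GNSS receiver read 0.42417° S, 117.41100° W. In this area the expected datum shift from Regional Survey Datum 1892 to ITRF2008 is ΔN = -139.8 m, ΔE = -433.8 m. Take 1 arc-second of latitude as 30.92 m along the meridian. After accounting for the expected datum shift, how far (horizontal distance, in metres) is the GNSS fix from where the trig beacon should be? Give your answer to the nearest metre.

Observed coordinate differences: Δφ = -0.00147°, Δλ = -0.00400°.
Converting to metres (1° lat = 111312 m, cos φ = 0.999973): observed ΔN = -163.6 m, observed ΔE = -445.2 m.
Subtracting the expected shift leaves a residual of -163.6 − (-139.8) = -23.8 m north and -445.2 − (-433.8) = -11.4 m east.
Residual distance = √((-23.8)² + (-11.4)²) = 26.4 m.

26 m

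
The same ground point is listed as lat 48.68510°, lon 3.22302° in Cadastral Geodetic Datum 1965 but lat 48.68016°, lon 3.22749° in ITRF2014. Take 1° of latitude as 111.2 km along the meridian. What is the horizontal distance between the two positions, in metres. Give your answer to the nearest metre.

640 m

Δφ = 48.68016° − 48.68510° = -0.00494°; Δλ = 3.22749° − 3.22302° = +0.00447°.
ΔN = Δφ × 111200 = -549.3 m; ΔE = Δλ × 111200 × cos(48.68510°) = +0.00447 × 111200 × 0.660197 = 328.2 m.
Distance = √(ΔE² + ΔN²) = √(328.2² + (-549.3)²) = 639.9 m.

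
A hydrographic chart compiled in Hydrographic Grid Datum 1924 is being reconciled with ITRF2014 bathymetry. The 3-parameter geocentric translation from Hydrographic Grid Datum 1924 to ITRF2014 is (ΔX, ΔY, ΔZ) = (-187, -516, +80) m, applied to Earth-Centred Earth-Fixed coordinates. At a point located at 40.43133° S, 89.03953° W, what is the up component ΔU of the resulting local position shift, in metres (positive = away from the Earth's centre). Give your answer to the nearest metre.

At φ = -40.43133°, λ = -89.03953°: sin φ = -0.648536, cos φ = 0.761184, sin λ = -0.999859, cos λ = 0.016763.
ΔU = cos φ cos λ·ΔX + cos φ sin λ·ΔY + sin φ·ΔZ = (0.761184)(0.016763)(-187) + (0.761184)(-0.999859)(-516) + (-0.648536)(80) = 338.45 m.

ΔU = 338 m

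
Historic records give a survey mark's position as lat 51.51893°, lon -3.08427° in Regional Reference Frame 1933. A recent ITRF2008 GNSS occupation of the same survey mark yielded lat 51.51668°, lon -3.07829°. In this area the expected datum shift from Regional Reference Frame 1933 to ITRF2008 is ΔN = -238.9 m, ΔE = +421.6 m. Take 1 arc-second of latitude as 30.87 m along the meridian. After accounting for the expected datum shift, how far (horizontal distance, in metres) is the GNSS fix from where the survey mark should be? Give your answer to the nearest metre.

14 m

Observed coordinate differences: Δφ = -0.00225°, Δλ = +0.00598°.
Converting to metres (1° lat = 111132 m, cos φ = 0.622256): observed ΔN = -250.0 m, observed ΔE = 413.5 m.
Subtracting the expected shift leaves a residual of -250.0 − (-238.9) = -11.1 m north and 413.5 − (421.6) = -8.1 m east.
Residual distance = √((-11.1)² + (-8.1)²) = 13.8 m.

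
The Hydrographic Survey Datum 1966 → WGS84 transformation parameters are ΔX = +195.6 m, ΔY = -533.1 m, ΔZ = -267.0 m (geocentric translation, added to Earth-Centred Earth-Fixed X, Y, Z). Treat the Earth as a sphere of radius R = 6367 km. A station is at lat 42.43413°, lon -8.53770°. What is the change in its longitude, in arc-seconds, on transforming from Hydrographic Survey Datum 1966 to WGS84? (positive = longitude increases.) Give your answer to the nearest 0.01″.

Δλ = -21.87″

sin φ = 0.674742, cos φ = 0.738054, sin λ = -0.148460, cos λ = 0.988918.
East component: ΔE = −sin λ·ΔX + cos λ·ΔY = −(-0.148460)(195.6) + (0.988918)(-533.1) = -498.15 m.
1° of latitude spans πR/180 = 111125 m; at latitude φ, 1° of longitude spans that × cos φ = 82016.3 m, so Δλ = -498.15 / 82016.3 × 3600 = -21.866″.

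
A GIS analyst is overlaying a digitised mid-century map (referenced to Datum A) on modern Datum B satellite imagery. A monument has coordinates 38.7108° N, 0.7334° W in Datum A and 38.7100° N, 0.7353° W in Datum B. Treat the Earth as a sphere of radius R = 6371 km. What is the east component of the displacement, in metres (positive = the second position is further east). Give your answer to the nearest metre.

Δφ = 38.7100° − 38.7108° = -0.0008°; Δλ = -0.7353° − -0.7334° = -0.0019°.
1° along a meridian = πR/180 = 111195 m.
ΔN = Δφ × 111195 = -89.0 m; ΔE = Δλ × 111195 × cos(38.7108°) = -0.0019 × 111195 × 0.780313 = -164.9 m.

ΔE = -165 m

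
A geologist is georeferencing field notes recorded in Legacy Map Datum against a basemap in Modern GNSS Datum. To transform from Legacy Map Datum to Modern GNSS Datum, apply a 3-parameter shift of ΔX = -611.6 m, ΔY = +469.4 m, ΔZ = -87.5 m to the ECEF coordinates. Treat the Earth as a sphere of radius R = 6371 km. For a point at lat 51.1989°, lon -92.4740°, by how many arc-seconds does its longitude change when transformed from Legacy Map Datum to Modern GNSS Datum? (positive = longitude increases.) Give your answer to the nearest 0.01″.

Δλ = -32.62″

sin φ = 0.779326, cos φ = 0.626619, sin λ = -0.999068, cos λ = -0.043166.
East component: ΔE = −sin λ·ΔX + cos λ·ΔY = −(-0.999068)(-611.6) + (-0.043166)(469.4) = -631.29 m.
1° of latitude spans πR/180 = 111195 m; at latitude φ, 1° of longitude spans that × cos φ = 69676.8 m, so Δλ = -631.29 / 69676.8 × 3600 = -32.617″.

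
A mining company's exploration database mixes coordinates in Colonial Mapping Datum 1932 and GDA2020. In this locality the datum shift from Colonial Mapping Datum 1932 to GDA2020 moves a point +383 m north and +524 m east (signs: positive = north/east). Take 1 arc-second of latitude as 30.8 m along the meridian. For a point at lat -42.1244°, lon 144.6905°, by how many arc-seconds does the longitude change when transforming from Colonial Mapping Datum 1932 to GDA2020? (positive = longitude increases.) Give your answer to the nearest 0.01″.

Δλ = 22.94″

At latitude -42.1244°, cos φ = 0.741690.
1″ of longitude at this latitude = 30.80 × cos φ = 22.8441 m, so Δλ = 524.0 / 22.8441 = 22.938″.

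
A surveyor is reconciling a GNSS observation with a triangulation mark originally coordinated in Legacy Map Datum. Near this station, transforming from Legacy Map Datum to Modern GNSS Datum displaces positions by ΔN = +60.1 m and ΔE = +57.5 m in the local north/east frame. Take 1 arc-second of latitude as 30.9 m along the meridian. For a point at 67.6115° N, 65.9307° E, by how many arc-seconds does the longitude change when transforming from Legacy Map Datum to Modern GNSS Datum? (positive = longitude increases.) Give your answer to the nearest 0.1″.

Δλ = 4.9″

At latitude 67.6115°, cos φ = 0.380885.
1″ of longitude at this latitude = 30.90 × cos φ = 11.7693 m, so Δλ = 57.5 / 11.7693 = 4.886″.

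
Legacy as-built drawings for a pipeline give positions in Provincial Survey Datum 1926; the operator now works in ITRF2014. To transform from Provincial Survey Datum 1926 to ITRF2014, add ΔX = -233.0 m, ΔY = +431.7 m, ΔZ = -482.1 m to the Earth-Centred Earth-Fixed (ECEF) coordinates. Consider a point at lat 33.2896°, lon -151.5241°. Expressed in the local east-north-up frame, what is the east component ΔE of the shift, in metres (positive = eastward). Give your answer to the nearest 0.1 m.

At φ = 33.2896°, λ = -151.5241°: sin φ = 0.548871, cos φ = 0.835907, sin λ = -0.476789, cos λ = -0.879018.
ΔE = −sin λ·ΔX + cos λ·ΔY = −(-0.476789)·(-233.0) + (-0.879018)·(431.7) = -490.56 m.

ΔE = -490.6 m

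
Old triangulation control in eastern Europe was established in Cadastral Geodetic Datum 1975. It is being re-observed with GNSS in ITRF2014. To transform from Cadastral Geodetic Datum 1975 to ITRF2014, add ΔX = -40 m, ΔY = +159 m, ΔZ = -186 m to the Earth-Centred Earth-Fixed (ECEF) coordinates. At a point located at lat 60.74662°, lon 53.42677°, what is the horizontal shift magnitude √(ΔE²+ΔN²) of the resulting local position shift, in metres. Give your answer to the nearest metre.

The local east axis at (φ, λ) is (−sin λ, cos λ, 0), so ΔE = −sin(53.42677°)·(-40) + cos(53.42677°)·159 = 126.86 m.
The local north axis is (−sin φ cos λ, −sin φ sin λ, cos φ), giving ΔN = 20.794 − 111.407 − 90.893 = -181.51 m.
Horizontal magnitude = √(ΔE² + ΔN²) = √(126.86² + (-181.51)²) = 221.45 m.

221 m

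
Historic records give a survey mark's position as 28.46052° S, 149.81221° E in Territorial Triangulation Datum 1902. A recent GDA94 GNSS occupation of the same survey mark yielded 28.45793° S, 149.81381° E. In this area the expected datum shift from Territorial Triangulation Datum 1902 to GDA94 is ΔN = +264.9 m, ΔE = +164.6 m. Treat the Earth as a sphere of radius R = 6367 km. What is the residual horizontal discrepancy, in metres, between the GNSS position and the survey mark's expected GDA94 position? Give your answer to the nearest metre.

Observed coordinate differences: Δφ = +0.00259°, Δλ = +0.00160°.
Converting to metres (1° lat = 111125 m, cos φ = 0.879146): observed ΔN = 287.8 m, observed ΔE = 156.3 m.
Subtracting the expected shift leaves a residual of 287.8 − (264.9) = 22.9 m north and 156.3 − (164.6) = -8.3 m east.
Residual distance = √(22.9² + (-8.3)²) = 24.4 m.

24 m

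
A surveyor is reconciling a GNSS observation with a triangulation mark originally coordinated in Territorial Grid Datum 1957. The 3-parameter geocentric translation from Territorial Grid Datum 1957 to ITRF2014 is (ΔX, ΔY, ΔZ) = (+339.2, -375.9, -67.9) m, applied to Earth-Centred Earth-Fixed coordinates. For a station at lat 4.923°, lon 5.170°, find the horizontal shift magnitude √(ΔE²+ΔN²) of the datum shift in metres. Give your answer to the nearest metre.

416 m

At φ = 4.923°, λ = 5.170°: sin φ = 0.085817, cos φ = 0.996311, sin λ = 0.090111, cos λ = 0.995932.
ΔE = −sin λ·ΔX + cos λ·ΔY = −(0.090111)·(339.2) + (0.995932)·(-375.9) = -404.94 m.
ΔN = −sin φ cos λ·ΔX − sin φ sin λ·ΔY + cos φ·ΔZ = −(0.085817)(0.995932)(339.2) − (0.085817)(0.090111)(-375.9) + (0.996311)(-67.9) = -93.73 m.
Horizontal magnitude = √(ΔE² + ΔN²) = √((-404.94)² + (-93.73)²) = 415.64 m.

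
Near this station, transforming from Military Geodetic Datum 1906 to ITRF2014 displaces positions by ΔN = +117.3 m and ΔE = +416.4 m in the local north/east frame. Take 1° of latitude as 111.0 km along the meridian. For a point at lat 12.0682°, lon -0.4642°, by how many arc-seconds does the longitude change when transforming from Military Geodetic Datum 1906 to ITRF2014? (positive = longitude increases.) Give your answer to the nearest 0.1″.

Δλ = 13.8″

At latitude 12.0682°, cos φ = 0.977899.
1° of longitude at this latitude = 111.0 × cos φ = 108.55 km, so Δλ = 416.4 / 108546.8 = 0.0038361° = 13.810″.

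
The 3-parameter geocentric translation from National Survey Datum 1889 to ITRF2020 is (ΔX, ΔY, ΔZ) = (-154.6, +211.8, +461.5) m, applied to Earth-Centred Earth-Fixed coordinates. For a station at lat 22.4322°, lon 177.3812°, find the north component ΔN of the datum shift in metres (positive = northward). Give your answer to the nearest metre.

The local north axis is (−sin φ cos λ, −sin φ sin λ, cos φ), giving ΔN = -58.932 − 3.693 + 426.579 = 363.95 m.

ΔN = 364 m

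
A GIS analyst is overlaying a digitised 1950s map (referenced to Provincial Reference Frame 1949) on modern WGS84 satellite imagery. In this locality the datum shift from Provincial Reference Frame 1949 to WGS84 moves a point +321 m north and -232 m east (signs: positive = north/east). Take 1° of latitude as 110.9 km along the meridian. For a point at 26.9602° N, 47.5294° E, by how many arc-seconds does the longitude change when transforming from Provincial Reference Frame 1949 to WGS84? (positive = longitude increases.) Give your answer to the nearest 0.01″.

Δλ = -8.45″

At latitude 26.9602°, cos φ = 0.891322.
1° of longitude at this latitude = 110.9 × cos φ = 98.85 km, so Δλ = -232.0 / 98847.6 = -0.0023470° = -8.449″.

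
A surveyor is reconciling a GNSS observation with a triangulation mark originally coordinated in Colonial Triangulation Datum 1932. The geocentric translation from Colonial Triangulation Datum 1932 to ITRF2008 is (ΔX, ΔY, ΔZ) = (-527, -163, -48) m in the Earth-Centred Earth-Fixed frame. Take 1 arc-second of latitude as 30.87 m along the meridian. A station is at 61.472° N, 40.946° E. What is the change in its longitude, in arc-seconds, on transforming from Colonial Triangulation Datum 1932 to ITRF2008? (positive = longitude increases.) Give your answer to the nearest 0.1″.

sin φ = 0.878584, cos φ = 0.477588, sin λ = 0.655347, cos λ = 0.755328.
East component: ΔE = −sin λ·ΔX + cos λ·ΔY = −(0.655347)(-527) + (0.755328)(-163) = 222.25 m.
1° of latitude spans 3600 × 30.87 = 111132 m; at latitude φ, 1° of longitude spans that × cos φ = 53075.3 m, so Δλ = 222.25 / 53075.3 × 3600 = 15.075″.

Δλ = 15.1″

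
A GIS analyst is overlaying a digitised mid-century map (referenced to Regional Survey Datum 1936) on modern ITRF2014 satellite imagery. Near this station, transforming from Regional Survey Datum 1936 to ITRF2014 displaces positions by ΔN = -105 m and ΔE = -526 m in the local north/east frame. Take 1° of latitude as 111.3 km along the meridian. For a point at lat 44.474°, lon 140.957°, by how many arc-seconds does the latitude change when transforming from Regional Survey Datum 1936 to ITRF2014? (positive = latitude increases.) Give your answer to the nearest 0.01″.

1° of latitude = 111.3 km, so Δφ = -105.0 / 111300 = -0.0009434° = -3.396″.

Δφ = -3.40″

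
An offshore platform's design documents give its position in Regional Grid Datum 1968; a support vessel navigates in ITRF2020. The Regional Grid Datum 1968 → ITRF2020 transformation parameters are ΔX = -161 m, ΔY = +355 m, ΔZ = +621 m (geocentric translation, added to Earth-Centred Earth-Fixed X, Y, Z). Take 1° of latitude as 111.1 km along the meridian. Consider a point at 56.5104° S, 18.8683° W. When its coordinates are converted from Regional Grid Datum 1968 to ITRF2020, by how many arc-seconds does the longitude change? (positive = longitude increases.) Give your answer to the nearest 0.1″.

Δλ = 16.7″

sin φ = -0.833986, cos φ = 0.551786, sin λ = -0.323394, cos λ = 0.946264.
East component: ΔE = −sin λ·ΔX + cos λ·ΔY = −(-0.323394)(-161) + (0.946264)(355) = 283.86 m.
1° of latitude spans 111100 m; at latitude φ, 1° of longitude spans that × cos φ = 61303.4 m, so Δλ = 283.86 / 61303.4 × 3600 = 16.669″.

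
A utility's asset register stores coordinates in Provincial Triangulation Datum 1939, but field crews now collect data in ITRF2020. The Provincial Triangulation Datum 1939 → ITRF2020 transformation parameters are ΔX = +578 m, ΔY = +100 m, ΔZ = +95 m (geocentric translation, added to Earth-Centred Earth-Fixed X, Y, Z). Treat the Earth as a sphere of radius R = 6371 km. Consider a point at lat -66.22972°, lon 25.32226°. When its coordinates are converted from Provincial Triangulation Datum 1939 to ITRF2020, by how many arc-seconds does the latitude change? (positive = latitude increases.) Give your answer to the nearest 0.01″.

Δφ = 17.99″

sin φ = -0.915169, cos φ = 0.403071, sin λ = 0.427709, cos λ = 0.903916.
North component: ΔN = −sin φ cos λ·ΔX − sin φ sin λ·ΔY + cos φ·ΔZ = −(-0.915169)(0.903916)(578) − (-0.915169)(0.427709)(100) + (0.403071)(95) = 555.58 m.
1° of latitude spans πR/180 = 111195 m, so Δφ = 555.58 / 111195 × 3600 = 17.987″.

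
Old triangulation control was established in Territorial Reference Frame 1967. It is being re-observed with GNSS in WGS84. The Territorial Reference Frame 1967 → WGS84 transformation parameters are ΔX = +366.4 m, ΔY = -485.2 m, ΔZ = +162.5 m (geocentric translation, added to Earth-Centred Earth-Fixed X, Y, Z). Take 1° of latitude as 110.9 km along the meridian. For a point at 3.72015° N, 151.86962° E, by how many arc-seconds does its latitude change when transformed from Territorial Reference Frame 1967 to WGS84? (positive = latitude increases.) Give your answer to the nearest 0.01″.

Δφ = 6.43″

sin φ = 0.064883, cos φ = 0.997893, sin λ = 0.471480, cos λ = -0.881877.
North component: ΔN = −sin φ cos λ·ΔX − sin φ sin λ·ΔY + cos φ·ΔZ = −(0.064883)(-0.881877)(366.4) − (0.064883)(0.471480)(-485.2) + (0.997893)(162.5) = 197.97 m.
1° of latitude spans 110900 m, so Δφ = 197.97 / 110900 × 3600 = 6.426″.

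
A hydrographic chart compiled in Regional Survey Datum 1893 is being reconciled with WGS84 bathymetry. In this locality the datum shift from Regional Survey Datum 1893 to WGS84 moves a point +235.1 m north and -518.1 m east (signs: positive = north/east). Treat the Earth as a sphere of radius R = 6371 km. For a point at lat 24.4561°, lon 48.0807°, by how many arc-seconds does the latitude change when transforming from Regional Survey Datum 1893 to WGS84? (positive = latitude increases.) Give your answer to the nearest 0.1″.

On a sphere of radius R, 1 rad of latitude = R, so Δφ = ΔN / R = 235.1 / 6371000 = 3.6902e-05 rad = 7.611″.

Δφ = 7.6″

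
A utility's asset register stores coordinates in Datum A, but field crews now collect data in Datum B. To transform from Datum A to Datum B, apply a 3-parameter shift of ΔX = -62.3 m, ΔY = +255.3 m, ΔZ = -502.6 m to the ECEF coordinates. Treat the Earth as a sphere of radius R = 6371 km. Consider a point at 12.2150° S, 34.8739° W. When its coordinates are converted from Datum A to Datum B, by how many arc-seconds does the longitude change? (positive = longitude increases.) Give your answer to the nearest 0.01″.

sin φ = -0.211581, cos φ = 0.977361, sin λ = -0.571772, cos λ = 0.820412.
East component: ΔE = −sin λ·ΔX + cos λ·ΔY = −(-0.571772)(-62.3) + (0.820412)(255.3) = 173.83 m.
1° of latitude spans πR/180 = 111195 m; at latitude φ, 1° of longitude spans that × cos φ = 108677.5 m, so Δλ = 173.83 / 108677.5 × 3600 = 5.758″.

Δλ = 5.76″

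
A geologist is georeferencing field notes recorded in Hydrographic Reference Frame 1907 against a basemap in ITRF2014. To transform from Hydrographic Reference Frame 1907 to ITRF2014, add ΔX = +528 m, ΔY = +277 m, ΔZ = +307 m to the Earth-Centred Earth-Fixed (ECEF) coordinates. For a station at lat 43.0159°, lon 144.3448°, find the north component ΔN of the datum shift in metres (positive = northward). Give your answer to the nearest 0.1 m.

ΔN = 407.0 m

The local north axis is (−sin φ cos λ, −sin φ sin λ, cos φ), giving ΔN = 292.679 − 110.152 + 224.467 = 406.99 m.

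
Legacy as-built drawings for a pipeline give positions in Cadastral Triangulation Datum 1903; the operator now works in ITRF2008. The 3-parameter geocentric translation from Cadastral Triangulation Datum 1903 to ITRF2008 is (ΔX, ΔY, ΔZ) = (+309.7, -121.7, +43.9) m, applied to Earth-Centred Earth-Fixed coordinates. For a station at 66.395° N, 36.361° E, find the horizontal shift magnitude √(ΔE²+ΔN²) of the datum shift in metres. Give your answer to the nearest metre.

At φ = 66.395°, λ = 36.361°: sin φ = 0.916328, cos φ = 0.400429, sin λ = 0.592871, cos λ = 0.805298.
ΔE = −sin λ·ΔX + cos λ·ΔY = −(0.592871)·(309.7) + (0.805298)·(-121.7) = -281.62 m.
ΔN = −sin φ cos λ·ΔX − sin φ sin λ·ΔY + cos φ·ΔZ = −(0.916328)(0.805298)(309.7) − (0.916328)(0.592871)(-121.7) + (0.400429)(43.9) = -144.84 m.
Horizontal magnitude = √(ΔE² + ΔN²) = √((-281.62)² + (-144.84)²) = 316.68 m.

317 m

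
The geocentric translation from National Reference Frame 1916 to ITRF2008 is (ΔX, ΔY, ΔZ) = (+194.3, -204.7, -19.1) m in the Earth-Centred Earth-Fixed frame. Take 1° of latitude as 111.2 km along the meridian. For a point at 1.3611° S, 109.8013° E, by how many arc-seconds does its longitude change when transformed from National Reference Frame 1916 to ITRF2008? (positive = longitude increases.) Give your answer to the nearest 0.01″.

Δλ = -3.67″

sin φ = -0.023753, cos φ = 0.999718, sin λ = 0.940873, cos λ = -0.338759.
East component: ΔE = −sin λ·ΔX + cos λ·ΔY = −(0.940873)(194.3) + (-0.338759)(-204.7) = -113.47 m.
1° of latitude spans 111200 m; at latitude φ, 1° of longitude spans that × cos φ = 111168.6 m, so Δλ = -113.47 / 111168.6 × 3600 = -3.674″.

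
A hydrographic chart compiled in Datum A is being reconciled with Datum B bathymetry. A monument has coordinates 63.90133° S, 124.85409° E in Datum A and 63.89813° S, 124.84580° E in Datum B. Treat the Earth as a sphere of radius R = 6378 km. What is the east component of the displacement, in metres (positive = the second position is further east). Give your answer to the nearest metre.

Δφ = -63.89813° − -63.90133° = +0.00320°; Δλ = 124.84580° − 124.85409° = -0.00829°.
1° along a meridian = πR/180 = 111317 m.
ΔN = Δφ × 111317 = 356.2 m; ΔE = Δλ × 111317 × cos(-63.90133°) = -0.00829 × 111317 × 0.439918 = -406.0 m.

ΔE = -406 m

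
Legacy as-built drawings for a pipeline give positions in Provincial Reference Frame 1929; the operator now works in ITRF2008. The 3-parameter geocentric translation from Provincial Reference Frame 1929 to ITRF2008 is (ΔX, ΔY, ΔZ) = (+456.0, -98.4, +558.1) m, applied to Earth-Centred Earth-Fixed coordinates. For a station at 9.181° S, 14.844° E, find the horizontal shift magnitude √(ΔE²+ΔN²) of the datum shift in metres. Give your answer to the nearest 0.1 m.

The local east axis at (φ, λ) is (−sin λ, cos λ, 0), so ΔE = −sin(14.844°)·456.0 + cos(14.844°)·(-98.4) = -211.94 m.
The local north axis is (−sin φ cos λ, −sin φ sin λ, cos φ), giving ΔN = 70.328 − 4.022 + 550.950 = 617.26 m.
Horizontal magnitude = √(ΔE² + ΔN²) = √((-211.94)² + 617.26²) = 652.63 m.

652.6 m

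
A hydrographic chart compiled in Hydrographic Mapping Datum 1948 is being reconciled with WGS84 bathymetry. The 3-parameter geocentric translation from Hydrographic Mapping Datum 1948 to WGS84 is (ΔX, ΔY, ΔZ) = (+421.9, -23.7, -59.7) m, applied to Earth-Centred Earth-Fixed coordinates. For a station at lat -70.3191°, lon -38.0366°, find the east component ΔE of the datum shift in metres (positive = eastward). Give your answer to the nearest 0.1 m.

ΔE = 241.3 m

At φ = -70.3191°, λ = -38.0366°: sin φ = -0.941583, cos φ = 0.336781, sin λ = -0.616165, cos λ = 0.787617.
ΔE = −sin λ·ΔX + cos λ·ΔY = −(-0.616165)·(421.9) + (0.787617)·(-23.7) = 241.29 m.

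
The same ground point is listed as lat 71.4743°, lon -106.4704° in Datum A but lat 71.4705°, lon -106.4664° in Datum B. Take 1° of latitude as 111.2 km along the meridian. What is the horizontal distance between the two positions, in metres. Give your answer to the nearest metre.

446 m

Δφ = 71.4705° − 71.4743° = -0.0038°; Δλ = -106.4664° − -106.4704° = +0.0040°.
ΔN = Δφ × 111200 = -422.6 m; ΔE = Δλ × 111200 × cos(71.4743°) = +0.0040 × 111200 × 0.317730 = 141.3 m.
Distance = √(ΔE² + ΔN²) = √(141.3² + (-422.6)²) = 445.6 m.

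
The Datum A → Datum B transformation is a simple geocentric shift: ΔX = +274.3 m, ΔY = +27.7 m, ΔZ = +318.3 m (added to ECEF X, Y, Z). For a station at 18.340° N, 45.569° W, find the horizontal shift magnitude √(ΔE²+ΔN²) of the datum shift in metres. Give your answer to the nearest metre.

328 m

The local east axis at (φ, λ) is (−sin λ, cos λ, 0), so ΔE = −sin(-45.569°)·274.3 + cos(-45.569°)·27.7 = 215.27 m.
The local north axis is (−sin φ cos λ, −sin φ sin λ, cos φ), giving ΔN = -60.421 + 6.224 + 302.132 = 247.94 m.
Horizontal magnitude = √(ΔE² + ΔN²) = √(215.27² + 247.94²) = 328.35 m.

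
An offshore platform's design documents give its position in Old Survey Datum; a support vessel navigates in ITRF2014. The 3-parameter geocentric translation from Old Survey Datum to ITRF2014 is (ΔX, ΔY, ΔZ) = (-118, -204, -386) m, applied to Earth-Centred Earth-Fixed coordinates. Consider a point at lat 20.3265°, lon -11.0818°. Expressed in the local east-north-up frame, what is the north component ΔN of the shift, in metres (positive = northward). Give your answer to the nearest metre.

The local north axis is (−sin φ cos λ, −sin φ sin λ, cos φ), giving ΔN = 40.225 − 13.621 − 361.963 = -335.36 m.

ΔN = -335 m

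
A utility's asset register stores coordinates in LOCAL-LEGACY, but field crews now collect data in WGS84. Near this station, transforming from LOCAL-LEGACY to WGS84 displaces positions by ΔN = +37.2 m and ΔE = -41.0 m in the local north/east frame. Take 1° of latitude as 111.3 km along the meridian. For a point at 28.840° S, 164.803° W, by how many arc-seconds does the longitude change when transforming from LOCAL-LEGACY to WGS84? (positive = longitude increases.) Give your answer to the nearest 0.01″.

Δλ = -1.51″

At latitude -28.840°, cos φ = 0.875970.
1° of longitude at this latitude = 111.3 × cos φ = 97.50 km, so Δλ = -41.0 / 97495.5 = -0.0004205° = -1.514″.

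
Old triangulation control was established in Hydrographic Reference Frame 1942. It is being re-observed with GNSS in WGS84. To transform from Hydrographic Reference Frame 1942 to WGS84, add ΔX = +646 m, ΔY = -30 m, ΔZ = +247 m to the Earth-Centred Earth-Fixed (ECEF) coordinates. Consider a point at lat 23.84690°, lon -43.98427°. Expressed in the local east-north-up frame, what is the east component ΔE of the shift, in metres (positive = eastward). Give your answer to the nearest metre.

The local east axis at (φ, λ) is (−sin λ, cos λ, 0), so ΔE = −sin(-43.98427°)·646 + cos(-43.98427°)·(-30) = 427.04 m.

ΔE = 427 m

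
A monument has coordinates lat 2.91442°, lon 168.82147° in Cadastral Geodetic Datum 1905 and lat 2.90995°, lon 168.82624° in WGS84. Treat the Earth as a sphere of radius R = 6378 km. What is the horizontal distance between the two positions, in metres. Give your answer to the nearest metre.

727 m

Δφ = 2.90995° − 2.91442° = -0.00447°; Δλ = 168.82624° − 168.82147° = +0.00477°.
1° along a meridian = πR/180 = 111317 m.
ΔN = Δφ × 111317 = -497.6 m; ΔE = Δλ × 111317 × cos(2.91442°) = +0.00477 × 111317 × 0.998707 = 530.3 m.
Distance = √(ΔE² + ΔN²) = √(530.3² + (-497.6)²) = 727.2 m.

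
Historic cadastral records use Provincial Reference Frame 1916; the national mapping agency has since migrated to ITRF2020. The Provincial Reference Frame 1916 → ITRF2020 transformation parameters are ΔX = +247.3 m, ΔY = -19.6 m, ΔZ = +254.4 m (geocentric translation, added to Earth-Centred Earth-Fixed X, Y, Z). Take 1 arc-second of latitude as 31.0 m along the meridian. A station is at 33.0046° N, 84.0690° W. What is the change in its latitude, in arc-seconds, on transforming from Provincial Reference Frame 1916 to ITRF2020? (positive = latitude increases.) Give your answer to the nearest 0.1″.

sin φ = 0.544706, cos φ = 0.838627, sin λ = -0.994647, cos λ = 0.103331.
North component: ΔN = −sin φ cos λ·ΔX − sin φ sin λ·ΔY + cos φ·ΔZ = −(0.544706)(0.103331)(247.3) − (0.544706)(-0.994647)(-19.6) + (0.838627)(254.4) = 188.81 m.
1° of latitude spans 3600 × 31.00 = 111600 m, so Δφ = 188.81 / 111600 × 3600 = 6.091″.

Δφ = 6.1″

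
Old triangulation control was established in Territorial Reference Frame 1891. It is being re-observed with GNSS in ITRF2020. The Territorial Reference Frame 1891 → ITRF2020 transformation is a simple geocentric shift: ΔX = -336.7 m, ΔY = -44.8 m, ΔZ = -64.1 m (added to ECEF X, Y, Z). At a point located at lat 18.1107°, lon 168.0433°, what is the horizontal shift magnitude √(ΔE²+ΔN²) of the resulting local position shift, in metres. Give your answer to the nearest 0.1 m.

196.6 m

The local east axis at (φ, λ) is (−sin λ, cos λ, 0), so ΔE = −sin(168.0433°)·(-336.7) + cos(168.0433°)·(-44.8) = 113.58 m.
The local north axis is (−sin φ cos λ, −sin φ sin λ, cos φ), giving ΔN = -102.394 + 2.885 − 60.924 = -160.43 m.
Horizontal magnitude = √(ΔE² + ΔN²) = √(113.58² + (-160.43)²) = 196.57 m.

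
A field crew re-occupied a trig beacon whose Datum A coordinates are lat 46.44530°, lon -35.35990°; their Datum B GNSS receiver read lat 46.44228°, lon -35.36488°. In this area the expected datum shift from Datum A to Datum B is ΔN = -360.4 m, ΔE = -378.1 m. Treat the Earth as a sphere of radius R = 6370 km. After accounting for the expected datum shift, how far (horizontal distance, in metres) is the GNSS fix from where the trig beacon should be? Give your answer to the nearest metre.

Observed coordinate differences: Δφ = -0.00302°, Δλ = -0.00498°.
Converting to metres (1° lat = 111177 m, cos φ = 0.689047): observed ΔN = -335.8 m, observed ΔE = -381.5 m.
Subtracting the expected shift leaves a residual of -335.8 − (-360.4) = 24.6 m north and -381.5 − (-378.1) = -3.4 m east.
Residual distance = √(24.6² + (-3.4)²) = 24.9 m.

25 m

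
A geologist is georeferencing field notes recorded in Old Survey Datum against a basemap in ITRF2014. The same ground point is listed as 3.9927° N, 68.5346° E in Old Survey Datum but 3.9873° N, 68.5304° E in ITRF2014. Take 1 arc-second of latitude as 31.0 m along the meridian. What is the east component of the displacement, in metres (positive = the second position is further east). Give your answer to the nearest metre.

ΔE = -468 m

Δφ = 3.9873° − 3.9927° = -0.0054°; Δλ = 68.5304° − 68.5346° = -0.0042°.
1° of latitude = 3600 × 31.00 = 111600 m.
ΔN = Δφ × 111600 = -602.6 m; ΔE = Δλ × 111600 × cos(3.9927°) = -0.0042 × 111600 × 0.997573 = -467.6 m.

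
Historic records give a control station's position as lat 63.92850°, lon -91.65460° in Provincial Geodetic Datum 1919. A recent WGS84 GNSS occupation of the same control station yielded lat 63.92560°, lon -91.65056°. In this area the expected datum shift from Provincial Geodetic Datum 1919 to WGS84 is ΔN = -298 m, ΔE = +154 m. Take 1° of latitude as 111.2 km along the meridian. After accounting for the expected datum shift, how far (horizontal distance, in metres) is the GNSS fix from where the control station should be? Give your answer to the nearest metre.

Observed coordinate differences: Δφ = -0.00290°, Δλ = +0.00404°.
Converting to metres (1° lat = 111200 m, cos φ = 0.439492): observed ΔN = -322.5 m, observed ΔE = 197.4 m.
Subtracting the expected shift leaves a residual of -322.5 − (-298) = -24.5 m north and 197.4 − (154) = 43.4 m east.
Residual distance = √((-24.5)² + 43.4²) = 49.9 m.

50 m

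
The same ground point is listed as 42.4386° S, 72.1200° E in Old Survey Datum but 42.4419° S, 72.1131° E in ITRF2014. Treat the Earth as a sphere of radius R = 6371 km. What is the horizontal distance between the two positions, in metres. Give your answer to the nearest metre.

Δφ = -42.4419° − -42.4386° = -0.0033°; Δλ = 72.1131° − 72.1200° = -0.0069°.
1° along a meridian = πR/180 = 111195 m.
ΔN = Δφ × 111195 = -366.9 m; ΔE = Δλ × 111195 × cos(-42.4386°) = -0.0069 × 111195 × 0.738001 = -566.2 m.
Distance = √(ΔE² + ΔN²) = √((-566.2)² + (-366.9)²) = 674.7 m.

675 m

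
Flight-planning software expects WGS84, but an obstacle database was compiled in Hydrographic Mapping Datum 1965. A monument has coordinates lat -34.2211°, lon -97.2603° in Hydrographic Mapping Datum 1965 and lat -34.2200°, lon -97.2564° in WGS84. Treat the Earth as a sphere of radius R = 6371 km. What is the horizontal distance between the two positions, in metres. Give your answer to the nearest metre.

379 m

Δφ = -34.2200° − -34.2211° = +0.0011°; Δλ = -97.2564° − -97.2603° = +0.0039°.
1° along a meridian = πR/180 = 111195 m.
ΔN = Δφ × 111195 = 122.3 m; ΔE = Δλ × 111195 × cos(-34.2211°) = +0.0039 × 111195 × 0.826874 = 358.6 m.
Distance = √(ΔE² + ΔN²) = √(358.6² + 122.3²) = 378.9 m.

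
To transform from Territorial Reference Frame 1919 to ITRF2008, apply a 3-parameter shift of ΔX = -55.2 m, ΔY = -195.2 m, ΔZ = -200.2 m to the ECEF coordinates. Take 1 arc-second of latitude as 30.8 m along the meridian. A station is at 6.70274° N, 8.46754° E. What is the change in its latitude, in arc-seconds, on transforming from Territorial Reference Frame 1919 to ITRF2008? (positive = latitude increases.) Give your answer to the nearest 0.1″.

sin φ = 0.116718, cos φ = 0.993165, sin λ = 0.147249, cos λ = 0.989099.
North component: ΔN = −sin φ cos λ·ΔX − sin φ sin λ·ΔY + cos φ·ΔZ = −(0.116718)(0.989099)(-55.2) − (0.116718)(0.147249)(-195.2) + (0.993165)(-200.2) = -189.10 m.
1° of latitude spans 3600 × 30.80 = 110880 m, so Δφ = -189.10 / 110880 × 3600 = -6.140″.

Δφ = -6.1″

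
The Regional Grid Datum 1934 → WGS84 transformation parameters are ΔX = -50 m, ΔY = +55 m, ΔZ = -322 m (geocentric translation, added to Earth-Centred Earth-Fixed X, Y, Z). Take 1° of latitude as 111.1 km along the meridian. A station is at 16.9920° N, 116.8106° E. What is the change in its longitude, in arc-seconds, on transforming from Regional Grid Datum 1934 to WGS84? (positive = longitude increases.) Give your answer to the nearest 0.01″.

sin φ = 0.292238, cos φ = 0.956346, sin λ = 0.892502, cos λ = -0.451043.
East component: ΔE = −sin λ·ΔX + cos λ·ΔY = −(0.892502)(-50) + (-0.451043)(55) = 19.82 m.
1° of latitude spans 111100 m; at latitude φ, 1° of longitude spans that × cos φ = 106250.0 m, so Δλ = 19.82 / 106250.0 × 3600 = 0.671″.

Δλ = 0.67″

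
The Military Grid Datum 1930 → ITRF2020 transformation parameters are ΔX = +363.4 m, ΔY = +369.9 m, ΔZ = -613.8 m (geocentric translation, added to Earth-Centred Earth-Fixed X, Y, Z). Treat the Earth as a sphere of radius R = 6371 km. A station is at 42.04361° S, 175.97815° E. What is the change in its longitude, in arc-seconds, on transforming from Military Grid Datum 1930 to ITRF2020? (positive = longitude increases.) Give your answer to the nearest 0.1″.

sin φ = -0.669696, cos φ = 0.742635, sin λ = 0.070137, cos λ = -0.997537.
East component: ΔE = −sin λ·ΔX + cos λ·ΔY = −(0.070137)(363.4) + (-0.997537)(369.9) = -394.48 m.
1° of latitude spans πR/180 = 111195 m; at latitude φ, 1° of longitude spans that × cos φ = 82577.3 m, so Δλ = -394.48 / 82577.3 × 3600 = -17.197″.

Δλ = -17.2″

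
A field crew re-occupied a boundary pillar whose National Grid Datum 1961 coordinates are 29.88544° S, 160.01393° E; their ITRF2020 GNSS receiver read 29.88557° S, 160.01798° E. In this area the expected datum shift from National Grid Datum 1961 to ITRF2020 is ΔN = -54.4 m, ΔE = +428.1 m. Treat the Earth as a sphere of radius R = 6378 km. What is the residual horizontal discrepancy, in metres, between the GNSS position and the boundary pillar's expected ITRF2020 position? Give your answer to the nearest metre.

Observed coordinate differences: Δφ = -0.00013°, Δλ = +0.00405°.
Converting to metres (1° lat = 111317 m, cos φ = 0.867023): observed ΔN = -14.5 m, observed ΔE = 390.9 m.
Subtracting the expected shift leaves a residual of -14.5 − (-54.4) = 39.9 m north and 390.9 − (428.1) = -37.2 m east.
Residual distance = √(39.9² + (-37.2)²) = 54.6 m.

55 m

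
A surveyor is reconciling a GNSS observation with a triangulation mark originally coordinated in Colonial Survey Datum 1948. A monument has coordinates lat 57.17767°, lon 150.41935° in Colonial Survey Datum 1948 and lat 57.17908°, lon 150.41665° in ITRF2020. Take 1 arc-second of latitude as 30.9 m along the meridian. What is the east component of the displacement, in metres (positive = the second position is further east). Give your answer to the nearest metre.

Δφ = 57.17908° − 57.17767° = +0.00141°; Δλ = 150.41665° − 150.41935° = -0.00270°.
1° of latitude = 3600 × 30.90 = 111240 m.
ΔN = Δφ × 111240 = 156.8 m; ΔE = Δλ × 111240 × cos(57.17767°) = -0.00270 × 111240 × 0.542036 = -162.8 m.

ΔE = -163 m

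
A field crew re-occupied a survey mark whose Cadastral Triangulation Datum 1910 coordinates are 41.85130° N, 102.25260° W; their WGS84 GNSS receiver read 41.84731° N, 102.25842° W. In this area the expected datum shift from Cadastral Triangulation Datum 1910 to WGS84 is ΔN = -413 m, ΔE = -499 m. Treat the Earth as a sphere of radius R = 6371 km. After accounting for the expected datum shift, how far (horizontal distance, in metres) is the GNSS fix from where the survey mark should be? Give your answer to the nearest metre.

Observed coordinate differences: Δφ = -0.00399°, Δλ = -0.00582°.
Converting to metres (1° lat = 111195 m, cos φ = 0.744879): observed ΔN = -443.7 m, observed ΔE = -482.1 m.
Subtracting the expected shift leaves a residual of -443.7 − (-413) = -30.7 m north and -482.1 − (-499) = 16.9 m east.
Residual distance = √((-30.7)² + 16.9²) = 35.0 m.

35 m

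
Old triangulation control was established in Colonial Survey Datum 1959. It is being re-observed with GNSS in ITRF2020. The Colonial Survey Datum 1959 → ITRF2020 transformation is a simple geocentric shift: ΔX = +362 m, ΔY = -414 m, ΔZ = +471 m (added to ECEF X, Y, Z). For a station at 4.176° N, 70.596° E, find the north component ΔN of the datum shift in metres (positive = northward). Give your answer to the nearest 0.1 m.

ΔN = 489.4 m

The local north axis is (−sin φ cos λ, −sin φ sin λ, cos φ), giving ΔN = -8.758 + 28.435 + 469.750 = 489.43 m.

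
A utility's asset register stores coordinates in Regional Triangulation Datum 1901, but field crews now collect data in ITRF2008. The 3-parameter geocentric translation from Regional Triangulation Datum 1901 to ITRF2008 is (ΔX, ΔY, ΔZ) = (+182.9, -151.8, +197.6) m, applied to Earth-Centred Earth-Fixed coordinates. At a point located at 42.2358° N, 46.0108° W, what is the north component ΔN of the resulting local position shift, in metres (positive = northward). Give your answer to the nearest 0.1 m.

ΔN = -12.5 m

The local north axis is (−sin φ cos λ, −sin φ sin λ, cos φ), giving ΔN = -85.386 − 73.413 + 146.300 = -12.50 m.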